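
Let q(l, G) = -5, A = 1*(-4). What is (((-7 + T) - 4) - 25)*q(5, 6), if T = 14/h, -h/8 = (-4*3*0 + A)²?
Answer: 11555/64 ≈ 180.55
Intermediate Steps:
A = -4
h = -128 (h = -8*(-4*3*0 - 4)² = -8*(-12*0 - 4)² = -8*(0 - 4)² = -8*(-4)² = -8*16 = -128)
T = -7/64 (T = 14/(-128) = 14*(-1/128) = -7/64 ≈ -0.10938)
(((-7 + T) - 4) - 25)*q(5, 6) = (((-7 - 7/64) - 4) - 25)*(-5) = ((-455/64 - 4) - 25)*(-5) = (-711/64 - 25)*(-5) = -2311/64*(-5) = 11555/64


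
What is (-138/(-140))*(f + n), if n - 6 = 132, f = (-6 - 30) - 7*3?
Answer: 5589/70 ≈ 79.843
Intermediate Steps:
f = -57 (f = -36 - 21 = -57)
n = 138 (n = 6 + 132 = 138)
(-138/(-140))*(f + n) = (-138/(-140))*(-57 + 138) = -138*(-1/140)*81 = (69/70)*81 = 5589/70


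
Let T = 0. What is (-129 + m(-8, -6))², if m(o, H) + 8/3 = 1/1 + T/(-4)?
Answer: 153664/9 ≈ 17074.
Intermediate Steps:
m(o, H) = -5/3 (m(o, H) = -8/3 + (1/1 + 0/(-4)) = -8/3 + (1*1 + 0*(-¼)) = -8/3 + (1 + 0) = -8/3 + 1 = -5/3)
(-129 + m(-8, -6))² = (-129 - 5/3)² = (-392/3)² = 153664/9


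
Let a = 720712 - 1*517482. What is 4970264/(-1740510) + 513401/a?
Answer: -11652717821/35372384730 ≈ -0.32943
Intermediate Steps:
a = 203230 (a = 720712 - 517482 = 203230)
4970264/(-1740510) + 513401/a = 4970264/(-1740510) + 513401/203230 = 4970264*(-1/1740510) + 513401*(1/203230) = -2485132/870255 + 513401/203230 = -11652717821/35372384730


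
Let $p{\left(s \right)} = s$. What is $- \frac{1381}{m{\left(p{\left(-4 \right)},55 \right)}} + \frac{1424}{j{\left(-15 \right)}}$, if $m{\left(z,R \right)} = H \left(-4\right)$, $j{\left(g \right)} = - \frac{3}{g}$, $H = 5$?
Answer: $\frac{143781}{20} \approx 7189.0$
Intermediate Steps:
$m{\left(z,R \right)} = -20$ ($m{\left(z,R \right)} = 5 \left(-4\right) = -20$)
$- \frac{1381}{m{\left(p{\left(-4 \right)},55 \right)}} + \frac{1424}{j{\left(-15 \right)}} = - \frac{1381}{-20} + \frac{1424}{\left(-3\right) \frac{1}{-15}} = \left(-1381\right) \left(- \frac{1}{20}\right) + \frac{1424}{\left(-3\right) \left(- \frac{1}{15}\right)} = \frac{1381}{20} + 1424 \frac{1}{\frac{1}{5}} = \frac{1381}{20} + 1424 \cdot 5 = \frac{1381}{20} + 7120 = \frac{143781}{20}$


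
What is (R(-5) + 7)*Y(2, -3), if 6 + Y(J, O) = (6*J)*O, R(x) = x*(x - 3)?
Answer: -1974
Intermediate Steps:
R(x) = x*(-3 + x)
Y(J, O) = -6 + 6*J*O (Y(J, O) = -6 + (6*J)*O = -6 + 6*J*O)
(R(-5) + 7)*Y(2, -3) = (-5*(-3 - 5) + 7)*(-6 + 6*2*(-3)) = (-5*(-8) + 7)*(-6 - 36) = (40 + 7)*(-42) = 47*(-42) = -1974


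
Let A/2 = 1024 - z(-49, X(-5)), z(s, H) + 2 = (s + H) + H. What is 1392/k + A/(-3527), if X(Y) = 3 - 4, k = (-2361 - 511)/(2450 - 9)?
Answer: -1498810104/1266193 ≈ -1183.7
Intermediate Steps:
k = -2872/2441 ≈ -1.1766
X(Y) = -1
z(s, H) = -2 + s + 2*H (z(s, H) = -2 + ((s + H) + H) = -2 + ((H + s) + H) = -2 + (s + 2*H) = -2 + s + 2*H)
A = 2154 (A = 2*(1024 - (-2 - 49 + 2*(-1))) = 2*(1024 - (-2 - 49 - 2)) = 2*(1024 - 1*(-53)) = 2*(1024 + 53) = 2*1077 = 2154)
1392/k + A/(-3527) = 1392/(-2872/2441) + 2154/(-3527) = 1392*(-2441/2872) + 2154*(-1/3527) = -424734/359 - 2154/3527 = -1498810104/1266193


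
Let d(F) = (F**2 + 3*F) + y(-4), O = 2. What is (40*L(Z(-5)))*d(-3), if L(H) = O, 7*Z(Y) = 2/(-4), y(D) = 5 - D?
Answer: 720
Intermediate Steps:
Z(Y) = -1/14 (Z(Y) = (2/(-4))/7 = (2*(-1/4))/7 = (1/7)*(-1/2) = -1/14)
d(F) = 9 + F**2 + 3*F (d(F) = (F**2 + 3*F) + (5 - 1*(-4)) = (F**2 + 3*F) + (5 + 4) = (F**2 + 3*F) + 9 = 9 + F**2 + 3*F)
L(H) = 2
(40*L(Z(-5)))*d(-3) = (40*2)*(9 + (-3)**2 + 3*(-3)) = 80*(9 + 9 - 9) = 80*9 = 720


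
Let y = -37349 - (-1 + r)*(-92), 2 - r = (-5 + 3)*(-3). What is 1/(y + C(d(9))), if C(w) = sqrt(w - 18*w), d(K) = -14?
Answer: -37809/1429520243 - sqrt(238)/1429520243 ≈ -2.6460e-5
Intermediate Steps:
r = -4 (r = 2 - (-5 + 3)*(-3) = 2 - (-2)*(-3) = 2 - 1*6 = 2 - 6 = -4)
C(w) = sqrt(17)*sqrt(-w) (C(w) = sqrt(-17*w) = sqrt(17)*sqrt(-w))
y = -37809 (y = -37349 - (-1 - 4)*(-92) = -37349 - (-5)*(-92) = -37349 - 1*460 = -37349 - 460 = -37809)
1/(y + C(d(9))) = 1/(-37809 + sqrt(17)*sqrt(-1*(-14))) = 1/(-37809 + sqrt(17)*sqrt(14)) = 1/(-37809 + sqrt(238))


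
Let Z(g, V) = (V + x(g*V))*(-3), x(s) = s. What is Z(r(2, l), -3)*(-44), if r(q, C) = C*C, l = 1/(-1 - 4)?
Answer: -10296/25 ≈ -411.84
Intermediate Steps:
l = -⅕ (l = 1/(-5) = -⅕ ≈ -0.20000)
r(q, C) = C²
Z(g, V) = -3*V - 3*V*g (Z(g, V) = (V + g*V)*(-3) = (V + V*g)*(-3) = -3*V - 3*V*g)
Z(r(2, l), -3)*(-44) = (3*(-3)*(-1 - (-⅕)²))*(-44) = (3*(-3)*(-1 - 1*1/25))*(-44) = (3*(-3)*(-1 - 1/25))*(-44) = (3*(-3)*(-26/25))*(-44) = (234/25)*(-44) = -10296/25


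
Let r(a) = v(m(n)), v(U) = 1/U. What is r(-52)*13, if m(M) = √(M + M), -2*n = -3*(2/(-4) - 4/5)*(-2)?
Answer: √195/3 ≈ 4.6547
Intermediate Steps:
n = 39/10 (n = -(-3*(2/(-4) - 4/5))*(-2)/2 = -(-3*(2*(-¼) - 4*⅕))*(-2)/2 = -(-3*(-½ - ⅘))*(-2)/2 = -(-3*(-13/10))*(-2)/2 = -39*(-2)/20 = -½*(-39/5) = 39/10 ≈ 3.9000)
m(M) = √2*√M (m(M) = √(2*M) = √2*√M)
v(U) = 1/U
r(a) = √195/39 (r(a) = 1/(√2*√(39/10)) = 1/(√2*(√390/10)) = 1/(√195/5) = √195/39)
r(-52)*13 = (√195/39)*13 = √195/3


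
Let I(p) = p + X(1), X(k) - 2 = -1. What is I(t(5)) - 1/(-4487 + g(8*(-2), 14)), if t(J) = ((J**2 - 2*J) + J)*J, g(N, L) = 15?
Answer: 451673/4472 ≈ 101.00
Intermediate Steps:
X(k) = 1 (X(k) = 2 - 1 = 1)
t(J) = J*(J**2 - J) (t(J) = (J**2 - J)*J = J*(J**2 - J))
I(p) = 1 + p (I(p) = p + 1 = 1 + p)
I(t(5)) - 1/(-4487 + g(8*(-2), 14)) = (1 + 5**2*(-1 + 5)) - 1/(-4487 + 15) = (1 + 25*4) - 1/(-4472) = (1 + 100) - 1*(-1/4472) = 101 + 1/4472 = 451673/4472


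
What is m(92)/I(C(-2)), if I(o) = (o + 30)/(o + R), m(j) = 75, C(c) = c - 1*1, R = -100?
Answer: -2575/9 ≈ -286.11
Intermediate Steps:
C(c) = -1 + c (C(c) = c - 1 = -1 + c)
I(o) = (30 + o)/(-100 + o) (I(o) = (o + 30)/(o - 100) = (30 + o)/(-100 + o))
m(92)/I(C(-2)) = 75/(((30 + (-1 - 2))/(-100 + (-1 - 2)))) = 75/(((30 - 3)/(-100 - 3))) = 75/((27/(-103))) = 75/((-1/103*27)) = 75/(-27/103) = 75*(-103/27) = -2575/9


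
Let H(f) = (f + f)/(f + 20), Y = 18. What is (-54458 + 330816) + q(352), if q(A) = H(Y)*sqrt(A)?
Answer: 276358 + 72*sqrt(22)/19 ≈ 2.7638e+5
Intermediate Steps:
H(f) = 2*f/(20 + f) (H(f) = (2*f)/(20 + f) = 2*f/(20 + f))
q(A) = 18*sqrt(A)/19 (q(A) = (2*18/(20 + 18))*sqrt(A) = (2*18/38)*sqrt(A) = (2*18*(1/38))*sqrt(A) = 18*sqrt(A)/19)
(-54458 + 330816) + q(352) = (-54458 + 330816) + 18*sqrt(352)/19 = 276358 + 18*(4*sqrt(22))/19 = 276358 + 72*sqrt(22)/19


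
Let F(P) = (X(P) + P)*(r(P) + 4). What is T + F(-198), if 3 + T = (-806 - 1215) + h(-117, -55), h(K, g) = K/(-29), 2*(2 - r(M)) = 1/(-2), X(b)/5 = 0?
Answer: -188933/58 ≈ -3257.5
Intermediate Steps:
X(b) = 0 (X(b) = 5*0 = 0)
r(M) = 9/4 (r(M) = 2 - 1/(2*(-2)) = 2 - (-1)/(2*2) = 2 - ½*(-½) = 2 + ¼ = 9/4)
h(K, g) = -K/29 (h(K, g) = K*(-1/29) = -K/29)
T = -58579/29 (T = -3 + ((-806 - 1215) - 1/29*(-117)) = -3 + (-2021 + 117/29) = -3 - 58492/29 = -58579/29 ≈ -2020.0)
F(P) = 25*P/4 (F(P) = (0 + P)*(9/4 + 4) = P*(25/4) = 25*P/4)
T + F(-198) = -58579/29 + (25/4)*(-198) = -58579/29 - 2475/2 = -188933/58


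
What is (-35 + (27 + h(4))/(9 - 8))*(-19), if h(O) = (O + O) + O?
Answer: -76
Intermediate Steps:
h(O) = 3*O (h(O) = 2*O + O = 3*O)
(-35 + (27 + h(4))/(9 - 8))*(-19) = (-35 + (27 + 3*4)/(9 - 8))*(-19) = (-35 + (27 + 12)/1)*(-19) = (-35 + 39*1)*(-19) = (-35 + 39)*(-19) = 4*(-19) = -76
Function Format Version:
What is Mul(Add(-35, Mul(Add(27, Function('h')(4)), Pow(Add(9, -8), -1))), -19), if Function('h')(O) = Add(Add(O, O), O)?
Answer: -76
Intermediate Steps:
Function('h')(O) = Mul(3, O) (Function('h')(O) = Add(Mul(2, O), O) = Mul(3, O))
Mul(Add(-35, Mul(Add(27, Function('h')(4)), Pow(Add(9, -8), -1))), -19) = Mul(Add(-35, Mul(Add(27, Mul(3, 4)), Pow(Add(9, -8), -1))), -19) = Mul(Add(-35, Mul(Add(27, 12), Pow(1, -1))), -19) = Mul(Add(-35, Mul(39, 1)), -19) = Mul(Add(-35, 39), -19) = Mul(4, -19) = -76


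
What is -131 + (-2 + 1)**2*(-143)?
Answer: -274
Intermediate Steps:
-131 + (-2 + 1)**2*(-143) = -131 + (-1)**2*(-143) = -131 + 1*(-143) = -131 - 143 = -274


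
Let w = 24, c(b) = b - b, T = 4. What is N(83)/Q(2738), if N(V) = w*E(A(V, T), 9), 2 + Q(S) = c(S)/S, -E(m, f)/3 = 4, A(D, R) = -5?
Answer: 144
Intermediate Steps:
c(b) = 0
E(m, f) = -12 (E(m, f) = -3*4 = -12)
Q(S) = -2 (Q(S) = -2 + 0/S = -2 + 0 = -2)
N(V) = -288 (N(V) = 24*(-12) = -288)
N(83)/Q(2738) = -288/(-2) = -288*(-1/2) = 144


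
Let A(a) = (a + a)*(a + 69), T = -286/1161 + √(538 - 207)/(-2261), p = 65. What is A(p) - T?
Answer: 20224906/1161 + √331/2261 ≈ 17420.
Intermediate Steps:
T = -286/1161 - √331/2261 (T = -286*1/1161 + √331*(-1/2261) = -286/1161 - √331/2261 ≈ -0.25439)
A(a) = 2*a*(69 + a) (A(a) = (2*a)*(69 + a) = 2*a*(69 + a))
A(p) - T = 2*65*(69 + 65) - (-286/1161 - √331/2261) = 2*65*134 + (286/1161 + √331/2261) = 17420 + (286/1161 + √331/2261) = 20224906/1161 + √331/2261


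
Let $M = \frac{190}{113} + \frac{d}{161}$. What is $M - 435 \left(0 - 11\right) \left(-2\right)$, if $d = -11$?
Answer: $- \frac{174077663}{18193} \approx -9568.4$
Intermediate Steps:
$M = \frac{29347}{18193}$ ($M = \frac{190}{113} - \frac{11}{161} = \frac{29347}{18193} \approx 1.6131$)
$M - 435 \left(0 - 11\right) \left(-2\right) = \frac{29347}{18193} - 435 \left(0 - 11\right) \left(-2\right) = \frac{29347}{18193} - 435 \left(\left(-11\right) \left(-2\right)\right) = \frac{29347}{18193} - 9570 = - \frac{174077663}{18193}$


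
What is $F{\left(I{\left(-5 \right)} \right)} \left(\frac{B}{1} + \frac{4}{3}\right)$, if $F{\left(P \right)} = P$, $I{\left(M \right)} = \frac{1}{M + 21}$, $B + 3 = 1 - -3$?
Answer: $\frac{7}{48} \approx 0.14583$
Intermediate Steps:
$B = 1$ ($B = -3 + \left(1 - -3\right) = -3 + \left(1 + 3\right) = -3 + 4 = 1$)
$I{\left(M \right)} = \frac{1}{21 + M}$
$F{\left(I{\left(-5 \right)} \right)} \left(\frac{B}{1} + \frac{4}{3}\right) = \frac{1 \cdot 1^{-1} + \frac{4}{3}}{21 - 5} = \frac{1 \cdot 1 + 4 \cdot \frac{1}{3}}{16} = \frac{1 + \frac{4}{3}}{16} = \frac{1}{16} \cdot \frac{7}{3} = \frac{7}{48}$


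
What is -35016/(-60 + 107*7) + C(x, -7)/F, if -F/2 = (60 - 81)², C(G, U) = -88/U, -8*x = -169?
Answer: -108124708/2126943 ≈ -50.836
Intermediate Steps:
x = 169/8 (x = -⅛*(-169) = 169/8 ≈ 21.125)
F = -882 (F = -2*(60 - 81)² = -2*(-21)² = -2*441 = -882)
-35016/(-60 + 107*7) + C(x, -7)/F = -35016/(-60 + 107*7) - 88/(-7)/(-882) = -35016/(-60 + 749) - 88*(-⅐)*(-1/882) = -35016/689 + (88/7)*(-1/882) = -35016*1/689 - 44/3087 = -35016/689 - 44/3087 = -108124708/2126943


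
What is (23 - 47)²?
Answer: 576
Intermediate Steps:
(23 - 47)² = (-24)² = 576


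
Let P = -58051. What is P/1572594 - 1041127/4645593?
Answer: -635650464227/2435210559414 ≈ -0.26102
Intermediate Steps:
P/1572594 - 1041127/4645593 = -58051/1572594 - 1041127/4645593 = -635650464227/2435210559414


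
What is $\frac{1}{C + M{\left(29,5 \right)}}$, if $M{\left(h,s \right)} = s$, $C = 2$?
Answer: $\frac{1}{7} \approx 0.14286$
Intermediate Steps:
$\frac{1}{C + M{\left(29,5 \right)}} = \frac{1}{2 + 5} = \frac{1}{7}$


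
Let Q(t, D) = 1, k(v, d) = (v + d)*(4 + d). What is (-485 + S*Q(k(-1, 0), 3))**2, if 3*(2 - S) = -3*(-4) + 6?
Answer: 239121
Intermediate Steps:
k(v, d) = (4 + d)*(d + v) (k(v, d) = (d + v)*(4 + d) = (4 + d)*(d + v))
S = -4 (S = 2 - (-3*(-4) + 6)/3 = 2 - (12 + 6)/3 = 2 - 1/3*18 = 2 - 6 = -4)
(-485 + S*Q(k(-1, 0), 3))**2 = (-485 - 4*1)**2 = (-485 - 4)**2 = (-489)**2 = 239121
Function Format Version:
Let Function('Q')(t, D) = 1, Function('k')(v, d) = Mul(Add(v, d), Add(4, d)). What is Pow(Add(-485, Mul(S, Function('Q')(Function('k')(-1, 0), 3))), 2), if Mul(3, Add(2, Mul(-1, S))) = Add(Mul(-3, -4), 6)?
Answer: 239121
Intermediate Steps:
Function('k')(v, d) = Mul(Add(4, d), Add(d, v)) (Function('k')(v, d) = Mul(Add(d, v), Add(4, d)) = Mul(Add(4, d), Add(d, v)))
S = -4 (S = Add(2, Mul(Rational(-1, 3), Add(Mul(-3, -4), 6))) = Add(2, Mul(Rational(-1, 3), Add(12, 6))) = Add(2, Mul(Rational(-1, 3), 18)) = Add(2, -6) = -4)
Pow(Add(-485, Mul(S, Function('Q')(Function('k')(-1, 0), 3))), 2) = Pow(Add(-485, Mul(-4, 1)), 2) = Pow(Add(-485, -4), 2) = Pow(-489, 2) = 239121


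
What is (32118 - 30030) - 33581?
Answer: -31493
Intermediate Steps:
(32118 - 30030) - 33581 = 2088 - 33581 = -31493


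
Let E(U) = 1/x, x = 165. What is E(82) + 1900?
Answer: 313501/165 ≈ 1900.0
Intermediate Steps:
E(U) = 1/165
E(82) + 1900 = 1/165 + 1900 = 313501/165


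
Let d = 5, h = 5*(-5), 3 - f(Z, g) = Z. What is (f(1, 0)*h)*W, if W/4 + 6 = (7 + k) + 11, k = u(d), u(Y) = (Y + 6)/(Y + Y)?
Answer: -2620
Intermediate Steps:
f(Z, g) = 3 - Z
h = -25
u(Y) = (6 + Y)/(2*Y) (u(Y) = (6 + Y)/((2*Y)) = (6 + Y)*(1/(2*Y)) = (6 + Y)/(2*Y))
k = 11/10 (k = (1/2)*(6 + 5)/5 = (1/2)*(1/5)*11 = 11/10 ≈ 1.1000)
W = 262/5 (W = -24 + 4*((7 + 11/10) + 11) = -24 + 4*(81/10 + 11) = -24 + 4*(191/10) = -24 + 382/5 = 262/5 ≈ 52.400)
(f(1, 0)*h)*W = ((3 - 1*1)*(-25))*(262/5) = ((3 - 1)*(-25))*(262/5) = (2*(-25))*(262/5) = -50*262/5 = -2620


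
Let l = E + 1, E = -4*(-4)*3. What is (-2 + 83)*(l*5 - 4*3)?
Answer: 18873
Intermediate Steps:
E = 48 (E = 16*3 = 48)
l = 49 (l = 48 + 1 = 49)
(-2 + 83)*(l*5 - 4*3) = (-2 + 83)*(49*5 - 4*3) = 81*(245 - 12) = 81*233 = 18873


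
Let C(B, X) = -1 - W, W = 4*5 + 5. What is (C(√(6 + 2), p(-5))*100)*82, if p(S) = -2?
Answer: -213200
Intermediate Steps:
W = 25 (W = 20 + 5 = 25)
C(B, X) = -26 (C(B, X) = -1 - 1*25 = -1 - 25 = -26)
(C(√(6 + 2), p(-5))*100)*82 = -26*100*82 = -2600*82 = -213200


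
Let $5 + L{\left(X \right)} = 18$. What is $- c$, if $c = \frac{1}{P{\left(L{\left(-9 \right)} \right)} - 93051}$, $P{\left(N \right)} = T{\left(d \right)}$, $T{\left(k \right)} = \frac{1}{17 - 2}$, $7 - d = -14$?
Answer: $\frac{15}{1395764} \approx 1.0747 \cdot 10^{-5}$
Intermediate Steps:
$d = 21$ ($d = 7 - -14 = 7 + 14 = 21$)
$L{\left(X \right)} = 13$ ($L{\left(X \right)} = -5 + 18 = 13$)
$T{\left(k \right)} = \frac{1}{15}$
$P{\left(N \right)} = \frac{1}{15}$
$c = - \frac{15}{1395764}$ ($c = \frac{1}{\frac{1}{15} - 93051} = \frac{1}{- \frac{1395764}{15}} = - \frac{15}{1395764} \approx -1.0747 \cdot 10^{-5}$)
$- c = \left(-1\right) \left(- \frac{15}{1395764}\right) = \frac{15}{1395764}$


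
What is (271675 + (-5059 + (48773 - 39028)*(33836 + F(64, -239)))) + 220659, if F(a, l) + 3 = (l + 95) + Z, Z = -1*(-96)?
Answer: 329722100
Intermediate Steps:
Z = 96
F(a, l) = 188 + l (F(a, l) = -3 + ((l + 95) + 96) = -3 + ((95 + l) + 96) = -3 + (191 + l) = 188 + l)
(271675 + (-5059 + (48773 - 39028)*(33836 + F(64, -239)))) + 220659 = (271675 + (-5059 + (48773 - 39028)*(33836 + (188 - 239)))) + 220659 = (271675 + (-5059 + 9745*(33836 - 51))) + 220659 = (271675 + (-5059 + 9745*33785)) + 220659 = (271675 + (-5059 + 329234825)) + 220659 = (271675 + 329229766) + 220659 = 329501441 + 220659 = 329722100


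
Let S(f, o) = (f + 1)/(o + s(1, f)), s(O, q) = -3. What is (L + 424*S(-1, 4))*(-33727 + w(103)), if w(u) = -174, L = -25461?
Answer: 863153361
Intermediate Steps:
S(f, o) = (1 + f)/(-3 + o) (S(f, o) = (f + 1)/(o - 3) = (1 + f)/(-3 + o))
(L + 424*S(-1, 4))*(-33727 + w(103)) = (-25461 + 424*((1 - 1)/(-3 + 4)))*(-33727 - 174) = (-25461 + 424*(0/1))*(-33901) = (-25461 + 424*(1*0))*(-33901) = (-25461 + 424*0)*(-33901) = (-25461 + 0)*(-33901) = -25461*(-33901) = 863153361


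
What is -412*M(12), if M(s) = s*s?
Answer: -59328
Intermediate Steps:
M(s) = s²
-412*M(12) = -412*12² = -412*144 = -59328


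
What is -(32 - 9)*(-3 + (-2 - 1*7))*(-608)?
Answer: -167808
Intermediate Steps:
-(32 - 9)*(-3 + (-2 - 1*7))*(-608) = -23*(-3 + (-2 - 7))*(-608) = -23*(-3 - 9)*(-608) = -23*(-12)*(-608) = -(-276)*(-608) = -1*167808 = -167808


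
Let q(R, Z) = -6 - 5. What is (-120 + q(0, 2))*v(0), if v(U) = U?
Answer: 0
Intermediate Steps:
q(R, Z) = -11
(-120 + q(0, 2))*v(0) = (-120 - 11)*0 = -131*0 = 0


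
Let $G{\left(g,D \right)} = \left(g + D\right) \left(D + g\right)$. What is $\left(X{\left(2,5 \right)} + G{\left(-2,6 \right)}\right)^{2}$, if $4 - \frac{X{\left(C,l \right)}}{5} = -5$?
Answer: $3721$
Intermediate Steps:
$X{\left(C,l \right)} = 45$ ($X{\left(C,l \right)} = 20 - -25 = 20 + 25 = 45$)
$G{\left(g,D \right)} = \left(D + g\right)^{2}$ ($G{\left(g,D \right)} = \left(D + g\right) \left(D + g\right) = \left(D + g\right)^{2}$)
$\left(X{\left(2,5 \right)} + G{\left(-2,6 \right)}\right)^{2} = \left(45 + \left(6 - 2\right)^{2}\right)^{2} = \left(45 + 4^{2}\right)^{2} = \left(45 + 16\right)^{2} = 61^{2} = 3721$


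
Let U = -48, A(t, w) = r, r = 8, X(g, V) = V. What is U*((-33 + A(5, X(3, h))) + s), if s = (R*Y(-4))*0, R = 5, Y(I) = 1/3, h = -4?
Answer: 1200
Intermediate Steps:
Y(I) = 1/3
A(t, w) = 8
s = 0 (s = (5*(1/3))*0 = (5/3)*0 = 0)
U*((-33 + A(5, X(3, h))) + s) = -48*((-33 + 8) + 0) = -48*(-25 + 0) = -48*(-25) = 1200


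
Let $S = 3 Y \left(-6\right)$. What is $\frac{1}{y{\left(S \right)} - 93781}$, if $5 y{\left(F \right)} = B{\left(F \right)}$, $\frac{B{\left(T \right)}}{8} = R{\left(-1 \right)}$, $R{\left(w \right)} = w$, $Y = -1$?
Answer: $- \frac{5}{468913} \approx -1.0663 \cdot 10^{-5}$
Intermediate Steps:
$B{\left(T \right)} = -8$ ($B{\left(T \right)} = 8 \left(-1\right) = -8$)
$S = 18$ ($S = 3 \left(-1\right) \left(-6\right) = \left(-3\right) \left(-6\right) = 18$)
$y{\left(F \right)} = - \frac{8}{5}$ ($y{\left(F \right)} = \frac{1}{5} \left(-8\right) = - \frac{8}{5}$)
$\frac{1}{y{\left(S \right)} - 93781} = \frac{1}{- \frac{8}{5} - 93781} = \frac{1}{- \frac{468913}{5}} = - \frac{5}{468913}$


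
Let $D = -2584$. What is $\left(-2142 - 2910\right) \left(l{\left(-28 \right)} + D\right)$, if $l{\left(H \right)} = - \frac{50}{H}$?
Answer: $\frac{91317426}{7} \approx 1.3045 \cdot 10^{7}$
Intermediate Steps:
$\left(-2142 - 2910\right) \left(l{\left(-28 \right)} + D\right) = \left(-2142 - 2910\right) \left(- \frac{50}{-28} - 2584\right) = - 5052 \left(\left(-50\right) \left(- \frac{1}{28}\right) - 2584\right) = - 5052 \left(\frac{25}{14} - 2584\right) = \left(-5052\right) \left(- \frac{36151}{14}\right) = \frac{91317426}{7}$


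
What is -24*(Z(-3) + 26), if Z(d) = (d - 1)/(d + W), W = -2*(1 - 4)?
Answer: -592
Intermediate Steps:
W = 6 (W = -2*(-3) = 6)
Z(d) = (-1 + d)/(6 + d) (Z(d) = (d - 1)/(d + 6) = (-1 + d)/(6 + d))
-24*(Z(-3) + 26) = -24*((-1 - 3)/(6 - 3) + 26) = -24*(-4/3 + 26) = -24*74/3 = -592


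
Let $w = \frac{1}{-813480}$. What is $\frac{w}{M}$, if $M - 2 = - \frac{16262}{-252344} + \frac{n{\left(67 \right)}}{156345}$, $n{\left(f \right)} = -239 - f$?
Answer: $- \frac{328772689}{551612046384594} \approx -5.9602 \cdot 10^{-7}$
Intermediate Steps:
$w = - \frac{1}{813480} \approx -1.2293 \cdot 10^{-6}$
$M = \frac{13561785081}{6575453780}$ ($M = 2 + \left(- \frac{16262}{-252344} + \frac{-239 - 67}{156345}\right) = 2 + \left(\left(-16262\right) \left(- \frac{1}{252344}\right) + \left(-239 - 67\right) \frac{1}{156345}\right) = 2 + \left(\frac{8131}{126172} - \frac{102}{52115}\right) = 2 + \frac{410877521}{6575453780} = \frac{13561785081}{6575453780} \approx 2.0625$)
$\frac{w}{M} = - \frac{1}{813480 \cdot \frac{13561785081}{6575453780}} = \left(- \frac{1}{813480}\right) \frac{6575453780}{13561785081} = - \frac{328772689}{551612046384594}$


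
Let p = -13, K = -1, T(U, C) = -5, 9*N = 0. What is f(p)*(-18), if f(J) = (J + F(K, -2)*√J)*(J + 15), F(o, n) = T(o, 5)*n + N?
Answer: 468 - 360*I*√13 ≈ 468.0 - 1298.0*I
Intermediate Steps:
N = 0 (N = (⅑)*0 = 0)
F(o, n) = -5*n (F(o, n) = -5*n + 0 = -5*n)
f(J) = (15 + J)*(J + 10*√J) (f(J) = (J + (-5*(-2))*√J)*(J + 15) = (J + 10*√J)*(15 + J) = (15 + J)*(J + 10*√J))
f(p)*(-18) = ((-13)² + 10*(-13)^(3/2) + 15*(-13) + 150*√(-13))*(-18) = (169 + 10*(-13*I*√13) - 195 + 150*(I*√13))*(-18) = (169 - 130*I*√13 - 195 + 150*I*√13)*(-18) = (-26 + 20*I*√13)*(-18) = 468 - 360*I*√13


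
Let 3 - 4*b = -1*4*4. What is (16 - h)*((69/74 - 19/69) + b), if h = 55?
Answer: -717821/3404 ≈ -210.88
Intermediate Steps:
b = 19/4 (b = 3/4 - (-1*4)*4/4 = 3/4 - (-1)*4 = 3/4 - 1/4*(-16) = 3/4 + 4 = 19/4 ≈ 4.7500)
(16 - h)*((69/74 - 19/69) + b) = (16 - 1*55)*((69/74 - 19/69) + 19/4) = (16 - 55)*((69*(1/74) - 19*1/69) + 19/4) = -39*((69/74 - 19/69) + 19/4) = -39*(3355/5106 + 19/4) = -39*55217/10212 = -717821/3404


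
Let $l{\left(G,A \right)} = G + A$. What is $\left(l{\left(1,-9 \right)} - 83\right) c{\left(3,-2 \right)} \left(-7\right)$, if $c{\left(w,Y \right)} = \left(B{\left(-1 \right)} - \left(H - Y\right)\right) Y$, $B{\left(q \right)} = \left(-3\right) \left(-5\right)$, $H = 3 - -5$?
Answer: $-6370$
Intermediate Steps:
$H = 8$ ($H = 3 + 5 = 8$)
$B{\left(q \right)} = 15$
$l{\left(G,A \right)} = A + G$
$c{\left(w,Y \right)} = Y \left(7 + Y\right)$ ($c{\left(w,Y \right)} = \left(15 + \left(Y - 8\right)\right) Y = \left(15 + \left(-8 + Y\right)\right) Y = \left(7 + Y\right) Y = Y \left(7 + Y\right)$)
$\left(l{\left(1,-9 \right)} - 83\right) c{\left(3,-2 \right)} \left(-7\right) = \left(\left(-9 + 1\right) - 83\right) - 2 \left(7 - 2\right) \left(-7\right) = \left(-8 - 83\right) \left(-2\right) 5 \left(-7\right) = - 91 \left(\left(-10\right) \left(-7\right)\right) = \left(-91\right) 70 = -6370$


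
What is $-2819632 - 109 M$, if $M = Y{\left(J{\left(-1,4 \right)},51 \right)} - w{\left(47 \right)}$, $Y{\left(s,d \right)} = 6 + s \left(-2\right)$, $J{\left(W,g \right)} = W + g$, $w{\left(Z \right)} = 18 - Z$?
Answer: $-2822793$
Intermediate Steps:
$Y{\left(s,d \right)} = 6 - 2 s$
$M = 29$ ($M = \left(6 - 2 \left(-1 + 4\right)\right) - \left(18 - 47\right) = \left(6 - 6\right) - \left(18 - 47\right) = \left(6 - 6\right) - -29 = 0 + 29 = 29$)
$-2819632 - 109 M = -2819632 - 109 \cdot 29 = -2819632 - 3161 = -2822793$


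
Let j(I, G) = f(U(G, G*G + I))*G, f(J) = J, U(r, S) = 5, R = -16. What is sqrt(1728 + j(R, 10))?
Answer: sqrt(1778) ≈ 42.166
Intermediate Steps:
j(I, G) = 5*G
sqrt(1728 + j(R, 10)) = sqrt(1728 + 5*10) = sqrt(1728 + 50) = sqrt(1778)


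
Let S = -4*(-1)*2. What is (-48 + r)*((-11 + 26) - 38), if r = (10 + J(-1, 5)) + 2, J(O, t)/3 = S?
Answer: 276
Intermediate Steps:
S = 8 (S = 4*2 = 8)
J(O, t) = 24 (J(O, t) = 3*8 = 24)
r = 36 (r = (10 + 24) + 2 = 34 + 2 = 36)
(-48 + r)*((-11 + 26) - 38) = (-48 + 36)*((-11 + 26) - 38) = -12*(15 - 38) = -12*(-23) = 276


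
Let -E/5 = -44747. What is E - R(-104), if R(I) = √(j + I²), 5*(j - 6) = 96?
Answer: 223735 - √271030/5 ≈ 2.2363e+5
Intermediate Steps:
E = 223735 (E = -5*(-44747) = 223735)
j = 126/5 (j = 6 + (⅕)*96 = 6 + 96/5 = 126/5 ≈ 25.200)
R(I) = √(126/5 + I²)
E - R(-104) = 223735 - √(630 + 25*(-104)²)/5 = 223735 - √(630 + 25*10816)/5 = 223735 - √(630 + 270400)/5 = 223735 - √271030/5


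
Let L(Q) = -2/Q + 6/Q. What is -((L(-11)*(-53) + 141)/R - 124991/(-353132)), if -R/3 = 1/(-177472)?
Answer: -110489051706655/11653356 ≈ -9.4813e+6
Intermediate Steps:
L(Q) = 4/Q
R = 3/177472 (R = -3/(-177472) = -3*(-1/177472) = 3/177472 ≈ 1.6904e-5)
-((L(-11)*(-53) + 141)/R - 124991/(-353132)) = -(((4/(-11))*(-53) + 141)/(3/177472) - 124991/(-353132)) = -(((4*(-1/11))*(-53) + 141)*(177472/3) - 124991*(-1/353132)) = -((-4/11*(-53) + 141)*(177472/3) + 124991/353132) = -((212/11 + 141)*(177472/3) + 124991/353132) = -((1763/11)*(177472/3) + 124991/353132) = -(312883136/33 + 124991/353132) = -1*110489051706655/11653356 = -110489051706655/11653356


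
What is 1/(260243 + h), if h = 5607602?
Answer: 1/5867845 ≈ 1.7042e-7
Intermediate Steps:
1/(260243 + h) = 1/(260243 + 5607602) = 1/5867845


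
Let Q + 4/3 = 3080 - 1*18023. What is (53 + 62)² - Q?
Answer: 84508/3 ≈ 28169.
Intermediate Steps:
Q = -44833/3 (Q = -4/3 + (3080 - 1*18023) = -4/3 + (3080 - 18023) = -4/3 - 14943 = -44833/3 ≈ -14944.)
(53 + 62)² - Q = (53 + 62)² - 1*(-44833/3) = 115² + 44833/3 = 13225 + 44833/3 = 84508/3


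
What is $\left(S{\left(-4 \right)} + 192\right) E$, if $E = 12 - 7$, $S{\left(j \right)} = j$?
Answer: $940$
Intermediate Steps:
$E = 5$ ($E = 12 - 7 = 5$)
$\left(S{\left(-4 \right)} + 192\right) E = \left(-4 + 192\right) 5 = 188 \cdot 5 = 940$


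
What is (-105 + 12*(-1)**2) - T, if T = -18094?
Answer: 18001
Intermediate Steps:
(-105 + 12*(-1)**2) - T = (-105 + 12*(-1)**2) - 1*(-18094) = (-105 + 12*1) + 18094 = (-105 + 12) + 18094 = -93 + 18094 = 18001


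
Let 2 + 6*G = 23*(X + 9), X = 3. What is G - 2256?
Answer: -6631/3 ≈ -2210.3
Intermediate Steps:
G = 137/3 (G = -⅓ + (23*(3 + 9))/6 = -⅓ + (23*12)/6 = -⅓ + (⅙)*276 = -⅓ + 46 = 137/3 ≈ 45.667)
G - 2256 = 137/3 - 2256 = -6631/3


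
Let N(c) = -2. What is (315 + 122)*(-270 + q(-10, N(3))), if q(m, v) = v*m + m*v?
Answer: -100510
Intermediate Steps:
q(m, v) = 2*m*v (q(m, v) = m*v + m*v = 2*m*v)
(315 + 122)*(-270 + q(-10, N(3))) = (315 + 122)*(-270 + 2*(-10)*(-2)) = 437*(-270 + 40) = 437*(-230) = -100510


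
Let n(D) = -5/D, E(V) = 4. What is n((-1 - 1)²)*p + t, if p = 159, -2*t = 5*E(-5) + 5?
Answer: -845/4 ≈ -211.25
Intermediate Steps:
t = -25/2 (t = -(5*4 + 5)/2 = -(20 + 5)/2 = -½*25 = -25/2 ≈ -12.500)
n((-1 - 1)²)*p + t = -5/(-1 - 1)²*159 - 25/2 = -5/((-2)²)*159 - 25/2 = -5/4*159 - 25/2 = -795/4 - 25/2 = -845/4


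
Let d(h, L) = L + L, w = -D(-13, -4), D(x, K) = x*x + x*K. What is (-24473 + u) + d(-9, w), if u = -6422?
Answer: -31337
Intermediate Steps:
D(x, K) = x² + K*x
w = -221 (w = -(-13)*(-4 - 13) = -(-13)*(-17) = -1*221 = -221)
d(h, L) = 2*L
(-24473 + u) + d(-9, w) = (-24473 - 6422) + 2*(-221) = -30895 - 442 = -31337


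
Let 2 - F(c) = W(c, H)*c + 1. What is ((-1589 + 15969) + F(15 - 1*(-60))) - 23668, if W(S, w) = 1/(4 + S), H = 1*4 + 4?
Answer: -733748/79 ≈ -9288.0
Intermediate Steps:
H = 8 (H = 4 + 4 = 8)
F(c) = 1 - c/(4 + c) (F(c) = 2 - (c/(4 + c) + 1) = 2 - (1 + c/(4 + c)) = 2 + (-1 - c/(4 + c)) = 1 - c/(4 + c))
((-1589 + 15969) + F(15 - 1*(-60))) - 23668 = ((-1589 + 15969) + 4/(4 + (15 - 1*(-60)))) - 23668 = (14380 + 4/(4 + (15 + 60))) - 23668 = (14380 + 4/(4 + 75)) - 23668 = (14380 + 4/79) - 23668 = 1136024/79 - 23668 = -733748/79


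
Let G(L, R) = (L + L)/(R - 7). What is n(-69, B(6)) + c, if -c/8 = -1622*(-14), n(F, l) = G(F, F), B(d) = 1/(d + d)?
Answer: -6903163/38 ≈ -1.8166e+5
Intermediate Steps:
B(d) = 1/(2*d)
G(L, R) = 2*L/(-7 + R) (G(L, R) = (2*L)/(-7 + R) = 2*L/(-7 + R))
n(F, l) = 2*F/(-7 + F)
c = -181664 (c = -(-12976)*(-14) = -8*22708 = -181664)
n(-69, B(6)) + c = 2*(-69)/(-7 - 69) - 181664 = 2*(-69)/(-76) - 181664 = 2*(-69)*(-1/76) - 181664 = 69/38 - 181664 = -6903163/38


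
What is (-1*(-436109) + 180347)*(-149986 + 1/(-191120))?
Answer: -2208863896203297/23890 ≈ -9.2460e+10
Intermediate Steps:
(-1*(-436109) + 180347)*(-149986 + 1/(-191120)) = (436109 + 180347)*(-149986 - 1/191120) = 616456*(-28665324321/191120) = -2208863896203297/23890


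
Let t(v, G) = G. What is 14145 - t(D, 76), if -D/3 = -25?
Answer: 14069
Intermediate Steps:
D = 75 (D = -3*(-25) = 75)
14145 - t(D, 76) = 14145 - 1*76 = 14145 - 76 = 14069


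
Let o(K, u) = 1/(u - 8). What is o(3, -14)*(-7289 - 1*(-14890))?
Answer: -691/2 ≈ -345.50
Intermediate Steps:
o(K, u) = 1/(-8 + u)
o(3, -14)*(-7289 - 1*(-14890)) = (-7289 - 1*(-14890))/(-8 - 14) = (-7289 + 14890)/(-22) = -1/22*7601 = -691/2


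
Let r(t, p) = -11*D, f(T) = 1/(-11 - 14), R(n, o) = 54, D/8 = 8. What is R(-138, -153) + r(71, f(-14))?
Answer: -650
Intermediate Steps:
D = 64 (D = 8*8 = 64)
f(T) = -1/25 (f(T) = 1/(-25) = -1/25)
r(t, p) = -704 (r(t, p) = -11*64 = -704)
R(-138, -153) + r(71, f(-14)) = 54 - 704 = -650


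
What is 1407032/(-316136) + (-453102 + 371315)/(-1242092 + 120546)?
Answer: -194024412055/44320133282 ≈ -4.3778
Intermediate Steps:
1407032/(-316136) + (-453102 + 371315)/(-1242092 + 120546) = 1407032*(-1/316136) - 81787/(-1121546) = -175879/39517 - 81787*(-1/1121546) = -175879/39517 + 81787/1121546 = -194024412055/44320133282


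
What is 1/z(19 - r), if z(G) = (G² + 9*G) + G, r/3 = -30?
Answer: 1/12971 ≈ 7.7095e-5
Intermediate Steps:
r = -90 (r = 3*(-30) = -90)
z(G) = G² + 10*G
1/z(19 - r) = 1/((19 - 1*(-90))*(10 + (19 - 1*(-90)))) = 1/((19 + 90)*(10 + (19 + 90))) = 1/(109*(10 + 109)) = 1/(109*119) = 1/12971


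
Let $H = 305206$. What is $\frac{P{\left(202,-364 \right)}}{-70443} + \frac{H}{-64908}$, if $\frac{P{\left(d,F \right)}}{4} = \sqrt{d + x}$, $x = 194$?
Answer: $- \frac{152603}{32454} - \frac{8 \sqrt{11}}{23481} \approx -4.7033$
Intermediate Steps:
$P{\left(d,F \right)} = 4 \sqrt{194 + d}$ ($P{\left(d,F \right)} = 4 \sqrt{d + 194} = 4 \sqrt{194 + d}$)
$\frac{P{\left(202,-364 \right)}}{-70443} + \frac{H}{-64908} = \frac{4 \sqrt{194 + 202}}{-70443} + \frac{305206}{-64908} = 4 \sqrt{396} \left(- \frac{1}{70443}\right) + 305206 \left(- \frac{1}{64908}\right) = 4 \cdot 6 \sqrt{11} \left(- \frac{1}{70443}\right) - \frac{152603}{32454} = 24 \sqrt{11} \left(- \frac{1}{70443}\right) - \frac{152603}{32454} = - \frac{8 \sqrt{11}}{23481} - \frac{152603}{32454} = - \frac{152603}{32454} - \frac{8 \sqrt{11}}{23481}$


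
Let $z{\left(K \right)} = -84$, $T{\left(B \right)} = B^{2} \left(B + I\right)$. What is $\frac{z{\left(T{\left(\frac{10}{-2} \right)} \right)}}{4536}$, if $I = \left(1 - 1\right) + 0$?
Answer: $- \frac{1}{54} \approx -0.018519$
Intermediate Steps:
$I = 0$ ($I = 0 + 0 = 0$)
$T{\left(B \right)} = B^{3}$ ($T{\left(B \right)} = B^{2} \left(B + 0\right) = B^{2} B = B^{3}$)
$\frac{z{\left(T{\left(\frac{10}{-2} \right)} \right)}}{4536} = - \frac{84}{4536} = \left(-84\right) \frac{1}{4536} = - \frac{1}{54}$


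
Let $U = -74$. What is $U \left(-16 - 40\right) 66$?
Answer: $273504$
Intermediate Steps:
$U \left(-16 - 40\right) 66 = - 74 \left(-16 - 40\right) 66 = \left(-74\right) \left(-56\right) 66 = 4144 \cdot 66 = 273504$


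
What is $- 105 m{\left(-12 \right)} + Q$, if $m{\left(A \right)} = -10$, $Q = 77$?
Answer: $1127$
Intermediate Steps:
$- 105 m{\left(-12 \right)} + Q = \left(-105\right) \left(-10\right) + 77 = 1050 + 77 = 1127$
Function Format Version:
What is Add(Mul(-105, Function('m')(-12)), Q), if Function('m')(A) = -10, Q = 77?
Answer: 1127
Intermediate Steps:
Add(Mul(-105, Function('m')(-12)), Q) = Add(Mul(-105, -10), 77) = Add(1050, 77) = 1127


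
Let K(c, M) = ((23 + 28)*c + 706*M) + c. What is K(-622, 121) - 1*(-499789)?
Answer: 552871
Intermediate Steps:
K(c, M) = 52*c + 706*M (K(c, M) = (51*c + 706*M) + c = 52*c + 706*M)
K(-622, 121) - 1*(-499789) = (52*(-622) + 706*121) - 1*(-499789) = (-32344 + 85426) + 499789 = 53082 + 499789 = 552871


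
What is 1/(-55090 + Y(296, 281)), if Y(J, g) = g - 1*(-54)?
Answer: -1/54755 ≈ -1.8263e-5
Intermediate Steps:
Y(J, g) = 54 + g (Y(J, g) = g + 54 = 54 + g)
1/(-55090 + Y(296, 281)) = 1/(-55090 + (54 + 281)) = 1/(-55090 + 335) = 1/(-54755) = -1/54755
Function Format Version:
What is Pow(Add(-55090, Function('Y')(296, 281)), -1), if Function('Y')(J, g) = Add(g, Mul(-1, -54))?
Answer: Rational(-1, 54755) ≈ -1.8263e-5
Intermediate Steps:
Function('Y')(J, g) = Add(54, g) (Function('Y')(J, g) = Add(g, 54) = Add(54, g))
Pow(Add(-55090, Function('Y')(296, 281)), -1) = Pow(Add(-55090, Add(54, 281)), -1) = Pow(Add(-55090, 335), -1) = Pow(-54755, -1) = Rational(-1, 54755)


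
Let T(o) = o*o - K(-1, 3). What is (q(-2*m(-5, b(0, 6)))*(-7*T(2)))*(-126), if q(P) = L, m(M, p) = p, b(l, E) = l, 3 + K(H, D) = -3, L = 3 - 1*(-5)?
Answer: 70560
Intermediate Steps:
L = 8 (L = 3 + 5 = 8)
K(H, D) = -6 (K(H, D) = -3 - 3 = -6)
T(o) = 6 + o² (T(o) = o*o - 1*(-6) = o² + 6 = 6 + o²)
q(P) = 8
(q(-2*m(-5, b(0, 6)))*(-7*T(2)))*(-126) = (8*(-7*(6 + 2²)))*(-126) = (8*(-7*(6 + 4)))*(-126) = (8*(-7*10))*(-126) = (8*(-70))*(-126) = -560*(-126) = 70560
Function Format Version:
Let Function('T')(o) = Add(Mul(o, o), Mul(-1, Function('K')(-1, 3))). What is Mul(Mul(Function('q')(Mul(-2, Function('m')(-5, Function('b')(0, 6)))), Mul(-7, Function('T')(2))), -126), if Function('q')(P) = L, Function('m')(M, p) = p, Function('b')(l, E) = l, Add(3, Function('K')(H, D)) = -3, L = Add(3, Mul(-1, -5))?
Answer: 70560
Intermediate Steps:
L = 8 (L = Add(3, 5) = 8)
Function('K')(H, D) = -6 (Function('K')(H, D) = Add(-3, -3) = -6)
Function('T')(o) = Add(6, Pow(o, 2)) (Function('T')(o) = Add(Mul(o, o), Mul(-1, -6)) = Add(Pow(o, 2), 6) = Add(6, Pow(o, 2)))
Function('q')(P) = 8
Mul(Mul(Function('q')(Mul(-2, Function('m')(-5, Function('b')(0, 6)))), Mul(-7, Function('T')(2))), -126) = Mul(Mul(8, Mul(-7, Add(6, Pow(2, 2)))), -126) = Mul(Mul(8, Mul(-7, Add(6, 4))), -126) = Mul(Mul(8, Mul(-7, 10)), -126) = Mul(Mul(8, -70), -126) = Mul(-560, -126) = 70560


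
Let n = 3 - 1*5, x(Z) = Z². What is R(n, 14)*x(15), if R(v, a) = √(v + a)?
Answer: 450*√3 ≈ 779.42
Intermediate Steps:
n = -2 (n = 3 - 5 = -2)
R(v, a) = √(a + v)
R(n, 14)*x(15) = √(14 - 2)*15² = √12*225 = (2*√3)*225 = 450*√3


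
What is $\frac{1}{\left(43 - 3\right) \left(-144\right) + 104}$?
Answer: $- \frac{1}{5656} \approx -0.0001768$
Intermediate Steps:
$\frac{1}{\left(43 - 3\right) \left(-144\right) + 104} = \frac{1}{40 \left(-144\right) + 104} = \frac{1}{-5760 + 104} = \frac{1}{-5656} = - \frac{1}{5656}$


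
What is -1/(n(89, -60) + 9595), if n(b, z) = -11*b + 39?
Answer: -1/8655 ≈ -0.00011554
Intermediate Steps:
n(b, z) = 39 - 11*b
-1/(n(89, -60) + 9595) = -1/((39 - 11*89) + 9595) = -1/((39 - 979) + 9595) = -1/(-940 + 9595) = -1/8655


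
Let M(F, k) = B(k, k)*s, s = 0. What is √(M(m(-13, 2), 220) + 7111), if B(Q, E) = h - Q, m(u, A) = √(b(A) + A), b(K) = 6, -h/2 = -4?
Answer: √7111 ≈ 84.327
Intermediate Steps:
h = 8 (h = -2*(-4) = 8)
m(u, A) = √(6 + A)
B(Q, E) = 8 - Q
M(F, k) = 0 (M(F, k) = (8 - k)*0 = 0)
√(M(m(-13, 2), 220) + 7111) = √(0 + 7111) = √7111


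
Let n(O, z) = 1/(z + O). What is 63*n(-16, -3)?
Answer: -63/19 ≈ -3.3158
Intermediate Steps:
n(O, z) = 1/(O + z)
63*n(-16, -3) = 63/(-16 - 3) = 63/(-19) = 63*(-1/19) = -63/19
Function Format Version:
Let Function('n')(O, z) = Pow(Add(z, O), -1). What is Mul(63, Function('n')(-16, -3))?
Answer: Rational(-63, 19) ≈ -3.3158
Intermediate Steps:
Function('n')(O, z) = Pow(Add(O, z), -1)
Mul(63, Function('n')(-16, -3)) = Mul(63, Pow(Add(-16, -3), -1)) = Mul(63, Pow(-19, -1)) = Mul(63, Rational(-1, 19)) = Rational(-63, 19)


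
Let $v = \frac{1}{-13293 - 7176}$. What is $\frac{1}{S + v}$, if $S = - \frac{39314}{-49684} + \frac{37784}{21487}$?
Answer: $\frac{10925943925326}{27857777000749} \approx 0.3922$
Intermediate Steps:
$v = - \frac{1}{20469}$ ($v = \frac{1}{-20469} = - \frac{1}{20469} \approx -4.8854 \cdot 10^{-5}$)
$S = \frac{1361000087}{533780054}$ ($S = \left(-39314\right) \left(- \frac{1}{49684}\right) + 37784 \cdot \frac{1}{21487} = \frac{19657}{24842} + \frac{37784}{21487} = \frac{1361000087}{533780054} \approx 2.5497$)
$\frac{1}{S + v} = \frac{1}{\frac{1361000087}{533780054} - \frac{1}{20469}} = \frac{1}{\frac{27857777000749}{10925943925326}} = \frac{10925943925326}{27857777000749}$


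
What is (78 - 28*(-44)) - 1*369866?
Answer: -368556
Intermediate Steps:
(78 - 28*(-44)) - 1*369866 = (78 + 1232) - 369866 = 1310 - 369866 = -368556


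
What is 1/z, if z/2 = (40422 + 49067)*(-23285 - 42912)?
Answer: -1/11847806666 ≈ -8.4404e-11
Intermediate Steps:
z = -11847806666 (z = 2*((40422 + 49067)*(-23285 - 42912)) = 2*(89489*(-66197)) = 2*(-5923903333) = -11847806666)
1/z = 1/(-11847806666) = -1/11847806666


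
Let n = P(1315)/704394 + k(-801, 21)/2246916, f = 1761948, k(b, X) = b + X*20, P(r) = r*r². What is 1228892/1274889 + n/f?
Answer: 27249808182860550778643/28216126952452095159888 ≈ 0.96575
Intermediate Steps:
P(r) = r³
k(b, X) = b + 20*X
n = 851555232926231/263785691484 (n = 1315³/704394 + (-801 + 20*21)/2246916 = 2273930875*(1/704394) + (-801 + 420)*(1/2246916) = 2273930875/704394 - 381*1/2246916 = 2273930875/704394 - 127/748972 = 851555232926231/263785691484 ≈ 3228.2)
1228892/1274889 + n/f = 1228892/1274889 + (851555232926231/263785691484)/1761948 = 1228892*(1/1274889) + (851555232926231/263785691484)*(1/1761948) = 175556/182127 + 851555232926231/464776671538850832 = 27249808182860550778643/28216126952452095159888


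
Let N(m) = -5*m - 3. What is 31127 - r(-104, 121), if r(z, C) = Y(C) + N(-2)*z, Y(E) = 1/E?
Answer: 3854454/121 ≈ 31855.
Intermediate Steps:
N(m) = -3 - 5*m
Y(E) = 1/E
r(z, C) = 1/C + 7*z (r(z, C) = 1/C + (-3 - 5*(-2))*z = 1/C + (-3 + 10)*z = 1/C + 7*z)
31127 - r(-104, 121) = 31127 - (1/121 + 7*(-104)) = 31127 - (1/121 - 728) = 31127 - 1*(-88087/121) = 31127 + 88087/121 = 3854454/121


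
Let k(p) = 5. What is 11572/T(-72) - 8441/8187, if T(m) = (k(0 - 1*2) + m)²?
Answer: 56848315/36751443 ≈ 1.5468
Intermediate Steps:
T(m) = (5 + m)²
11572/T(-72) - 8441/8187 = 11572/((5 - 72)²) - 8441/8187 = 11572/((-67)²) - 8441*1/8187 = 11572/4489 - 8441/8187 = 56848315/36751443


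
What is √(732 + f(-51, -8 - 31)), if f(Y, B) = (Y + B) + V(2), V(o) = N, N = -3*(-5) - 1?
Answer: 4*√41 ≈ 25.612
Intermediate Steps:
N = 14 (N = 15 - 1 = 14)
V(o) = 14
f(Y, B) = 14 + B + Y (f(Y, B) = (Y + B) + 14 = (B + Y) + 14 = 14 + B + Y)
√(732 + f(-51, -8 - 31)) = √(732 + (14 + (-8 - 31) - 51)) = √(732 + (14 - 39 - 51)) = √(732 - 76) = √656 = 4*√41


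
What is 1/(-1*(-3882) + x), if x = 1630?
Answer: 1/5512 ≈ 0.00018142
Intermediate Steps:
1/(-1*(-3882) + x) = 1/(-1*(-3882) + 1630) = 1/(3882 + 1630) = 1/5512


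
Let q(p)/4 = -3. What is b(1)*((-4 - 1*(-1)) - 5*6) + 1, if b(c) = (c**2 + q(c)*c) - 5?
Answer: 529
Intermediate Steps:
q(p) = -12 (q(p) = 4*(-3) = -12)
b(c) = -5 + c**2 - 12*c (b(c) = (c**2 - 12*c) - 5 = -5 + c**2 - 12*c)
b(1)*((-4 - 1*(-1)) - 5*6) + 1 = (-5 + 1**2 - 12*1)*((-4 - 1*(-1)) - 5*6) + 1 = (-5 + 1 - 12)*((-4 + 1) - 1*30) + 1 = -16*(-3 - 30) + 1 = -16*(-33) + 1 = 528 + 1 = 529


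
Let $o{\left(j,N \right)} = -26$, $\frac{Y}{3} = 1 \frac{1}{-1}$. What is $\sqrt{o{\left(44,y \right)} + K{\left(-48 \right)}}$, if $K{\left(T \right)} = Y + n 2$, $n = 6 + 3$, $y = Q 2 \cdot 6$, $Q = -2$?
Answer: $i \sqrt{11} \approx 3.3166 i$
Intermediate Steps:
$y = -24$ ($y = \left(-2\right) 2 \cdot 6 = \left(-4\right) 6 = -24$)
$Y = -3$ ($Y = 3 \cdot 1 \frac{1}{-1} = 3 \cdot 1 \left(-1\right) = 3 \left(-1\right) = -3$)
$n = 9$
$K{\left(T \right)} = 15$ ($K{\left(T \right)} = -3 + 9 \cdot 2 = -3 + 18 = 15$)
$\sqrt{o{\left(44,y \right)} + K{\left(-48 \right)}} = \sqrt{-26 + 15} = \sqrt{-11} = i \sqrt{11}$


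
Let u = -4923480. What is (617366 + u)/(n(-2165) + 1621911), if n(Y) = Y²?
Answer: -2153057/3154568 ≈ -0.68252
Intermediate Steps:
(617366 + u)/(n(-2165) + 1621911) = (617366 - 4923480)/((-2165)² + 1621911) = -4306114/(4687225 + 1621911) = -4306114/6309136 = -4306114*1/6309136 = -2153057/3154568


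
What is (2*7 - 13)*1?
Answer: 1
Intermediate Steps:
(2*7 - 13)*1 = (14 - 13)*1 = 1*1 = 1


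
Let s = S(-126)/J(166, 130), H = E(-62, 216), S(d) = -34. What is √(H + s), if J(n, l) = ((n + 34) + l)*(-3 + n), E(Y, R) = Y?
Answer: I*√44847600765/26895 ≈ 7.874*I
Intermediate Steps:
H = -62
J(n, l) = (-3 + n)*(34 + l + n) (J(n, l) = ((34 + n) + l)*(-3 + n) = (34 + l + n)*(-3 + n) = (-3 + n)*(34 + l + n))
s = -17/26895 (s = -34/(-102 + 166² - 3*130 + 31*166 + 130*166) = -34/(-102 + 27556 - 390 + 5146 + 21580) = -34/53790 = -34*1/53790 = -17/26895 ≈ -0.00063209)
√(H + s) = √(-62 - 17/26895) = √(-1667507/26895) = I*√44847600765/26895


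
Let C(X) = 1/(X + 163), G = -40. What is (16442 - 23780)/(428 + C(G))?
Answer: -902574/52645 ≈ -17.145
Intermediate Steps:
C(X) = 1/(163 + X)
(16442 - 23780)/(428 + C(G)) = (16442 - 23780)/(428 + 1/(163 - 40)) = -7338/(428 + 1/123) = -7338/52645/123 = -7338*123/52645 = -902574/52645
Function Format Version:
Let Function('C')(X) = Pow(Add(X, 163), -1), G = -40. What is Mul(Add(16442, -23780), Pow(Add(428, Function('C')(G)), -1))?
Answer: Rational(-902574, 52645) ≈ -17.145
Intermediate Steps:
Function('C')(X) = Pow(Add(163, X), -1)
Mul(Add(16442, -23780), Pow(Add(428, Function('C')(G)), -1)) = Mul(Add(16442, -23780), Pow(Add(428, Pow(Add(163, -40), -1)), -1)) = Mul(-7338, Pow(Add(428, Pow(123, -1)), -1)) = Mul(-7338, Pow(Add(428, Rational(1, 123)), -1)) = Mul(-7338, Pow(Rational(52645, 123), -1)) = Mul(-7338, Rational(123, 52645)) = Rational(-902574, 52645)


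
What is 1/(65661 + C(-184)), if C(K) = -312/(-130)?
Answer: 5/328317 ≈ 1.5229e-5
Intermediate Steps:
C(K) = 12/5 (C(K) = -312*(-1/130) = 12/5)
1/(65661 + C(-184)) = 1/(65661 + 12/5) = 1/(328317/5) = 5/328317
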